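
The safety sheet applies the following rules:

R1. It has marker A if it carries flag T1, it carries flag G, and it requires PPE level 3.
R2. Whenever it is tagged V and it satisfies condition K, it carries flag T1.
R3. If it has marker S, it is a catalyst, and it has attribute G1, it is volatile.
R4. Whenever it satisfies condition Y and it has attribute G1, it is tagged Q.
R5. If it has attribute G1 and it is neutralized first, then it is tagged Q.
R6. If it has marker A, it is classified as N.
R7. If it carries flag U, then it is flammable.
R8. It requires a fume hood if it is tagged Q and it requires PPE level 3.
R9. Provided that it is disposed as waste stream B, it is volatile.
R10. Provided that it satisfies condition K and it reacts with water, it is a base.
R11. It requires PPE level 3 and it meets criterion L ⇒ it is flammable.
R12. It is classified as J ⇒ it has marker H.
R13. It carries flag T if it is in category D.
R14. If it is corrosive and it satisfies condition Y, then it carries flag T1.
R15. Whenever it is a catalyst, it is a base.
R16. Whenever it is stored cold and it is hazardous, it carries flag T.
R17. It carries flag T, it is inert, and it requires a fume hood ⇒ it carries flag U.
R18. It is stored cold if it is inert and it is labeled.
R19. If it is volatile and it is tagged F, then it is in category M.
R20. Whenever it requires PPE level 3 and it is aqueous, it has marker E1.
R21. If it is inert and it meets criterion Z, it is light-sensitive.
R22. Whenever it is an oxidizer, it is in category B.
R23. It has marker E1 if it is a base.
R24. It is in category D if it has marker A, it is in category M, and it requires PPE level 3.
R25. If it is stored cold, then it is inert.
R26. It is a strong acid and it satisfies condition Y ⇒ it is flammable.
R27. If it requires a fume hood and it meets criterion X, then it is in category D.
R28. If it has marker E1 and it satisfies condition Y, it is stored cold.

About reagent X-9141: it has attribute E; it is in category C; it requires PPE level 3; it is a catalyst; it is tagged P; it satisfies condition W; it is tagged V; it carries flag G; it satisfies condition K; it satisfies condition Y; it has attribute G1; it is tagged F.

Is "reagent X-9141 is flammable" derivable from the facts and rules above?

No

Forward chaining from the given facts derives: carries flag T1, is tagged Q, requires a fume hood, is a base, has marker E1, is stored cold, has marker A, is classified as N, is inert.
Rules concluding "it is flammable": R7 needs "it carries flag U"; R11 needs "it meets criterion L"; R26 needs "it is a strong acid" — none of these are established.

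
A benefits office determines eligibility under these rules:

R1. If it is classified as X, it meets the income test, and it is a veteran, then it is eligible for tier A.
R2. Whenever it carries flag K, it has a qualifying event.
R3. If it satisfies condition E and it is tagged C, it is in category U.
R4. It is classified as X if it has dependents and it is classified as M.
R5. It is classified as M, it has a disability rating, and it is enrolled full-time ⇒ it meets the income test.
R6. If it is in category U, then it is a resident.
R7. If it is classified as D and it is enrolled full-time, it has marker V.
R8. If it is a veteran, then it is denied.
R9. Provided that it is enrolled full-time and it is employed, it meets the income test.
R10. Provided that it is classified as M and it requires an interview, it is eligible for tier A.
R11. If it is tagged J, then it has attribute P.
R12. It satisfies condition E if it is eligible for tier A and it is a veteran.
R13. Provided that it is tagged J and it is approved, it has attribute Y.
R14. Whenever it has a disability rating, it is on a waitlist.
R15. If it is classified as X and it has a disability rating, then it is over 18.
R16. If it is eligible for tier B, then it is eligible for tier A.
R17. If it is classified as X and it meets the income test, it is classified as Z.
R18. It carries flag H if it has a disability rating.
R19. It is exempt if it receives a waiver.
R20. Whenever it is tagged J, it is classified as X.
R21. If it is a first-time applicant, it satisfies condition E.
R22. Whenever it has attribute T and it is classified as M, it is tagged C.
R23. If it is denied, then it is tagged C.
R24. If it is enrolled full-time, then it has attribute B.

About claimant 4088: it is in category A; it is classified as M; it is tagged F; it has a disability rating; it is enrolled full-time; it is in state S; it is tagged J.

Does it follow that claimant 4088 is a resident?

Forward chaining from the given facts derives: meets the income test, has attribute P, is on a waitlist, carries flag H, is classified as X, has attribute B, is over 18, is classified as Z.
The only rule concluding "it is a resident" is R6, which needs "it is in category U"; that is never established.

No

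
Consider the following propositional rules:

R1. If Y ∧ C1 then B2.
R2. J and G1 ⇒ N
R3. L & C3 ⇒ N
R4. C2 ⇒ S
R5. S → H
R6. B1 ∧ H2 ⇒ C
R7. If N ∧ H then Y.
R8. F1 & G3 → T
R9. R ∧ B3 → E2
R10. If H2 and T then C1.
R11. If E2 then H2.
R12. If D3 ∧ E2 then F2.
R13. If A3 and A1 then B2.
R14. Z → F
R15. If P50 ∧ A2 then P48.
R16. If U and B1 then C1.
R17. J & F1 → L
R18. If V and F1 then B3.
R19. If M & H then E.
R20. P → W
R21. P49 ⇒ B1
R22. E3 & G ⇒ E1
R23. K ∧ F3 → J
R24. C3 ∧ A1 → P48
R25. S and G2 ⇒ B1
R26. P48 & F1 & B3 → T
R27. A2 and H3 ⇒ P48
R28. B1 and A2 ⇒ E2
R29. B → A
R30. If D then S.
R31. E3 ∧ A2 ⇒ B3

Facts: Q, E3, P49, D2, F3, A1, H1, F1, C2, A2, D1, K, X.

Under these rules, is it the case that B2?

Forward chaining from the given facts derives: S, H, B1, J, E2, B3, H2, L, C.
Rules concluding B2: R1 needs Y; R13 needs A3 — none of these are established.

No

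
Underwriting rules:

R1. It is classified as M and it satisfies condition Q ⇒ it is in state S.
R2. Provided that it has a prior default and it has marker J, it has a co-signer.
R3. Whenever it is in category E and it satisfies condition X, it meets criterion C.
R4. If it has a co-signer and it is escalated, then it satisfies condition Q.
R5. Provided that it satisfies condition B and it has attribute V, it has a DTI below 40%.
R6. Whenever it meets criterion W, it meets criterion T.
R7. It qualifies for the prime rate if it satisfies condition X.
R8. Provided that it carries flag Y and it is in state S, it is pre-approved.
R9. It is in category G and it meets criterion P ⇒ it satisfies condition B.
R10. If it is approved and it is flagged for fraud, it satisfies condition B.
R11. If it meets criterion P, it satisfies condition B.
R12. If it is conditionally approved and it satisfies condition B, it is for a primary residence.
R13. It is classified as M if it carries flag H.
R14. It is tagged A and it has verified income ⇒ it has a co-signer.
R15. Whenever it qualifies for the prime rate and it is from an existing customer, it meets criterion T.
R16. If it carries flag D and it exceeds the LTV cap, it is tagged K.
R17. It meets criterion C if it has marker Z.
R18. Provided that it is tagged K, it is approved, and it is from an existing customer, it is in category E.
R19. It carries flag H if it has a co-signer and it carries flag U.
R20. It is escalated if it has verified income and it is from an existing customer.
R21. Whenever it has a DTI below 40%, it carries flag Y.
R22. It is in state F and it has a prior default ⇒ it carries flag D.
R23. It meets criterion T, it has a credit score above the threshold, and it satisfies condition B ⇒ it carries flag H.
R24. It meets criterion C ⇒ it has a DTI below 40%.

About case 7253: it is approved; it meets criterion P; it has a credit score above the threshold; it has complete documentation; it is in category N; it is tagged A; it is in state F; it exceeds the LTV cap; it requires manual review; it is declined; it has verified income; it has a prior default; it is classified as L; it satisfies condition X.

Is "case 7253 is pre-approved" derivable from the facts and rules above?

No

Forward chaining from the given facts derives: qualifies for the prime rate, satisfies condition B, has a co-signer, carries flag D, is tagged K.
The only rule concluding "it is pre-approved" is R8, which needs "it carries flag Y"; that is never established.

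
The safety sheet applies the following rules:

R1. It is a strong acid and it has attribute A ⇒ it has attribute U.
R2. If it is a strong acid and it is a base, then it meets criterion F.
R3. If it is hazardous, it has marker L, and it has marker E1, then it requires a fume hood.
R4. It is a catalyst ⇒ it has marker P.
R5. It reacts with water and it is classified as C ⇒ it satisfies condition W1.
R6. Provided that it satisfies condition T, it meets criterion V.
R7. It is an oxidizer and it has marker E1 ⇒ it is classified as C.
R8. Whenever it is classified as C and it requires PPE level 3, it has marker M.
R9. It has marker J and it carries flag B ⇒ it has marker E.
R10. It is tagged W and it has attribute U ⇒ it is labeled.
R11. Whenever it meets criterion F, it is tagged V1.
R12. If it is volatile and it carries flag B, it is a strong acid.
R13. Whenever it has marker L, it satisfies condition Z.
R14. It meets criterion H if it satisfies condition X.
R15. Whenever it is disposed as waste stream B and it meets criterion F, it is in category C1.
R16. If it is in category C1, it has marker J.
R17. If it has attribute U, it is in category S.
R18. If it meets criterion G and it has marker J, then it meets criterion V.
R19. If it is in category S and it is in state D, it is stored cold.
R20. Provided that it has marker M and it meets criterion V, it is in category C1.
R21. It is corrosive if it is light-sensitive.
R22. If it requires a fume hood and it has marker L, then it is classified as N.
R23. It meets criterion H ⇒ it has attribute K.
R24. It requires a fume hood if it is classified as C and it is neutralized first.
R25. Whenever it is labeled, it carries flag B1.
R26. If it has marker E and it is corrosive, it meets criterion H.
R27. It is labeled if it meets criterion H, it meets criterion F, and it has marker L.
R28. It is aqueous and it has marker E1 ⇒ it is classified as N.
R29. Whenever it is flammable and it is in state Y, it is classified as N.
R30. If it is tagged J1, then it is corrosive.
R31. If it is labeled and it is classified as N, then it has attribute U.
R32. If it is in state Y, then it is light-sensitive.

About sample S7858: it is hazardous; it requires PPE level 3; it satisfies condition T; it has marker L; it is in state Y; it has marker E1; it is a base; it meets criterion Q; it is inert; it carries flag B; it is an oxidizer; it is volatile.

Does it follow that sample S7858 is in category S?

Yes

By R3 (it is hazardous, it has marker L, it has marker E1): it requires a fume hood.
By R6 (it satisfies condition T): it meets criterion V.
By R7 (it is an oxidizer, it has marker E1): it is classified as C.
By R8 (it is classified as C, it requires PPE level 3): it has marker M.
By R12 (it is volatile, it carries flag B): it is a strong acid.
By R20 (it has marker M, it meets criterion V): it is in category C1.
By R22 (it requires a fume hood, it has marker L): it is classified as N.
By R32 (it is in state Y): it is light-sensitive.
By R2 (it is a strong acid, it is a base): it meets criterion F.
By R16 (it is in category C1): it has marker J.
By R21 (it is light-sensitive): it is corrosive.
By R9 (it has marker J, it carries flag B): it has marker E.
By R26 (it has marker E, it is corrosive): it meets criterion H.
By R27 (it meets criterion H, it meets criterion F, it has marker L): it is labeled.
By R31 (it is labeled, it is classified as N): it has attribute U.
By R17 (it has attribute U): it is in category S.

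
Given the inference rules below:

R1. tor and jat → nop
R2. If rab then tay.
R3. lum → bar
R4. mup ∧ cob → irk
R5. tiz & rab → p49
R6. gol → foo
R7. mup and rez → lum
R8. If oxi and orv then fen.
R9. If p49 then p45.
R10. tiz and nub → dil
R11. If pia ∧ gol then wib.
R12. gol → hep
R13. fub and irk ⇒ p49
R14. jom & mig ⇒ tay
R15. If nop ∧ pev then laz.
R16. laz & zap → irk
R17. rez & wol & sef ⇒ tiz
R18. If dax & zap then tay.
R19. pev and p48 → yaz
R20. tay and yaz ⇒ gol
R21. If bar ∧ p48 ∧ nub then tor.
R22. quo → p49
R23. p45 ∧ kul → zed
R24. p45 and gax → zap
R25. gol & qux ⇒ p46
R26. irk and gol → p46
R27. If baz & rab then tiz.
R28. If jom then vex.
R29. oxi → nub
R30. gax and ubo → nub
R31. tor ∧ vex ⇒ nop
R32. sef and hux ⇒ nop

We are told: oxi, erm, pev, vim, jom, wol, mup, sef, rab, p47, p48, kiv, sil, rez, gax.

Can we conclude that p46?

Yes

tay  (by R2: rab)
lum  (by R7: mup, rez)
tiz  (by R17: rez, wol, sef)
yaz  (by R19: pev, p48)
gol  (by R20: tay, yaz)
vex  (by R28: jom)
nub  (by R29: oxi)
bar  (by R3: lum)
p49  (by R5: tiz, rab)
p45  (by R9: p49)
tor  (by R21: bar, p48, nub)
zap  (by R24: p45, gax)
nop  (by R31: tor, vex)
laz  (by R15: nop, pev)
irk  (by R16: laz, zap)
p46  (by R26: irk, gol)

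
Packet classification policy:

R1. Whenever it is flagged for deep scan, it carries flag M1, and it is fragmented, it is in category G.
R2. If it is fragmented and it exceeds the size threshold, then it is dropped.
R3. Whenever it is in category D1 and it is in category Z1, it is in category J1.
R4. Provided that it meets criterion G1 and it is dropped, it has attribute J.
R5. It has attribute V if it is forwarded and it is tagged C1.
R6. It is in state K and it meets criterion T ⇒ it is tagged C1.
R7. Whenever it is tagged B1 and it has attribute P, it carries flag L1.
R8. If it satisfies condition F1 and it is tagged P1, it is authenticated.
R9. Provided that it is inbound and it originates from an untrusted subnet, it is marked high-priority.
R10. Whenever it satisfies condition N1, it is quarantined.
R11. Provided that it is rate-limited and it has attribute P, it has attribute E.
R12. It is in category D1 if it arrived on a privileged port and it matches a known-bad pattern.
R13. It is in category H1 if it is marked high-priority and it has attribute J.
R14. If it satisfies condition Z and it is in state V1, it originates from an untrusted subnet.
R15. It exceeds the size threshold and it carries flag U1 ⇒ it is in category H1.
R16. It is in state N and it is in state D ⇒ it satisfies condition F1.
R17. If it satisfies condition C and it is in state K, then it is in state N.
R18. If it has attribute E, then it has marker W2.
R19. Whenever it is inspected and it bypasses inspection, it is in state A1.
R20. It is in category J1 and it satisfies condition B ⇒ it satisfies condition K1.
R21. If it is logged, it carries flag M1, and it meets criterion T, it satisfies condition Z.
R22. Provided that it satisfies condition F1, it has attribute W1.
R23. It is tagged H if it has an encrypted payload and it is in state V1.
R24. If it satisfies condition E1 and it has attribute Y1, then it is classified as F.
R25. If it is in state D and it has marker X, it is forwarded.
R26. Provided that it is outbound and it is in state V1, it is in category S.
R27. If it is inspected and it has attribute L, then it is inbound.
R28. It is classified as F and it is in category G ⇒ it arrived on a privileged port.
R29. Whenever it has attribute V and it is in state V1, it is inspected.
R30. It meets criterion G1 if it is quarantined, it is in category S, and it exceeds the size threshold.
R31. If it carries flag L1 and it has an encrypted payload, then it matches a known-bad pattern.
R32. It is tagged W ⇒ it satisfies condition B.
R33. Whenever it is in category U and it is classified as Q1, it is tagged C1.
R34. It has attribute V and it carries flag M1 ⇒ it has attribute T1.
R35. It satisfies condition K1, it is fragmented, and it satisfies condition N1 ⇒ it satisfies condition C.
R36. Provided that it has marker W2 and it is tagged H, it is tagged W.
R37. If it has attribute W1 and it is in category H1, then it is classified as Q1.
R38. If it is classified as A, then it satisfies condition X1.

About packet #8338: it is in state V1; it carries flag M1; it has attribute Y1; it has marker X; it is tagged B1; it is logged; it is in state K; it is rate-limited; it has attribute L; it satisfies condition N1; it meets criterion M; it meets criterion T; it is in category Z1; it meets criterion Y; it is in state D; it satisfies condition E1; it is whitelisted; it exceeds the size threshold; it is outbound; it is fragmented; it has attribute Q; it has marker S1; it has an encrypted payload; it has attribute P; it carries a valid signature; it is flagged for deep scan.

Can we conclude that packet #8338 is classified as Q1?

By R1 (it is flagged for deep scan, it carries flag M1, it is fragmented): it is in category G.
By R2 (it is fragmented, it exceeds the size threshold): it is dropped.
By R6 (it is in state K, it meets criterion T): it is tagged C1.
By R7 (it is tagged B1, it has attribute P): it carries flag L1.
By R10 (it satisfies condition N1): it is quarantined.
By R11 (it is rate-limited, it has attribute P): it has attribute E.
By R18 (it has attribute E): it has marker W2.
By R21 (it is logged, it carries flag M1, it meets criterion T): it satisfies condition Z.
By R23 (it has an encrypted payload, it is in state V1): it is tagged H.
By R24 (it satisfies condition E1, it has attribute Y1): it is classified as F.
By R25 (it is in state D, it has marker X): it is forwarded.
By R26 (it is outbound, it is in state V1): it is in category S.
By R28 (it is classified as F, it is in category G): it arrived on a privileged port.
By R30 (it is quarantined, it is in category S, it exceeds the size threshold): it meets criterion G1.
By R31 (it carries flag L1, it has an encrypted payload): it matches a known-bad pattern.
By R36 (it has marker W2, it is tagged H): it is tagged W.
By R4 (it meets criterion G1, it is dropped): it has attribute J.
By R5 (it is forwarded, it is tagged C1): it has attribute V.
By R12 (it arrived on a privileged port, it matches a known-bad pattern): it is in category D1.
By R14 (it satisfies condition Z, it is in state V1): it originates from an untrusted subnet.
By R29 (it has attribute V, it is in state V1): it is inspected.
By R32 (it is tagged W): it satisfies condition B.
By R3 (it is in category D1, it is in category Z1): it is in category J1.
By R20 (it is in category J1, it satisfies condition B): it satisfies condition K1.
By R27 (it is inspected, it has attribute L): it is inbound.
By R35 (it satisfies condition K1, it is fragmented, it satisfies condition N1): it satisfies condition C.
By R9 (it is inbound, it originates from an untrusted subnet): it is marked high-priority.
By R13 (it is marked high-priority, it has attribute J): it is in category H1.
By R17 (it satisfies condition C, it is in state K): it is in state N.
By R16 (it is in state N, it is in state D): it satisfies condition F1.
By R22 (it satisfies condition F1): it has attribute W1.
By R37 (it has attribute W1, it is in category H1): it is classified as Q1.

Yes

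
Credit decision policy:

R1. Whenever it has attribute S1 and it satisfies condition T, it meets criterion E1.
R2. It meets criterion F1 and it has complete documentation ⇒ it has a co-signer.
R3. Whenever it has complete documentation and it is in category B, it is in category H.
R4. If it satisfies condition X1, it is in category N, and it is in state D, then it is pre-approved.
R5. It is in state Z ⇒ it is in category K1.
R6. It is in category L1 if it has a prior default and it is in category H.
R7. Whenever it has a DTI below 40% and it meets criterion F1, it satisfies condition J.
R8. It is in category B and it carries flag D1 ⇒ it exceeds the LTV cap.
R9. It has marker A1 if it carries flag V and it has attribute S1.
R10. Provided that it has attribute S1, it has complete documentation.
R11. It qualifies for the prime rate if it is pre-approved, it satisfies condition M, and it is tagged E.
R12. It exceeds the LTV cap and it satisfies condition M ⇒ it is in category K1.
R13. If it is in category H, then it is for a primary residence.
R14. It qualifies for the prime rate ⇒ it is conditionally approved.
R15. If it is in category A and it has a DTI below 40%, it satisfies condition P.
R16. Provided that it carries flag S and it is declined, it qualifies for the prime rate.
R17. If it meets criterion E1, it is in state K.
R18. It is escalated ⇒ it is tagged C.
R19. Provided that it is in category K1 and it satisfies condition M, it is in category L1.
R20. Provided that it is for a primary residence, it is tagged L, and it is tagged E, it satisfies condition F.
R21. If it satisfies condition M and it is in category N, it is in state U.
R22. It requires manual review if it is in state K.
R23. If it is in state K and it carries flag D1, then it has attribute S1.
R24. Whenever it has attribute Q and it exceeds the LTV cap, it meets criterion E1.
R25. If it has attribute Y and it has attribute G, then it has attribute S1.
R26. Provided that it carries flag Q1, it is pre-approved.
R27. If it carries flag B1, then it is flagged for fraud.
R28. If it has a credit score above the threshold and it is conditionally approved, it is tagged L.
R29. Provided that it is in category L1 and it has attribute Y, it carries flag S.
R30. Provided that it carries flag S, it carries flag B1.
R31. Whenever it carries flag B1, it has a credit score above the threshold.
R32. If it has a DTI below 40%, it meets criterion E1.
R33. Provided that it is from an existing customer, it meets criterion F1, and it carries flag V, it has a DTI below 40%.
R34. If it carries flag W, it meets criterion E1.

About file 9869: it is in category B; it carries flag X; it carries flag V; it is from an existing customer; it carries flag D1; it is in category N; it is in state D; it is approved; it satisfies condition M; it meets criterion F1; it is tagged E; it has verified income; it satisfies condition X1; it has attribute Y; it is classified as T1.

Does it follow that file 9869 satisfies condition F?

By R4 (it satisfies condition X1, it is in category N, it is in state D): it is pre-approved.
By R8 (it is in category B, it carries flag D1): it exceeds the LTV cap.
By R11 (it is pre-approved, it satisfies condition M, it is tagged E): it qualifies for the prime rate.
By R12 (it exceeds the LTV cap, it satisfies condition M): it is in category K1.
By R14 (it qualifies for the prime rate): it is conditionally approved.
By R19 (it is in category K1, it satisfies condition M): it is in category L1.
By R29 (it is in category L1, it has attribute Y): it carries flag S.
By R30 (it carries flag S): it carries flag B1.
By R31 (it carries flag B1): it has a credit score above the threshold.
By R33 (it is from an existing customer, it meets criterion F1, it carries flag V): it has a DTI below 40%.
By R28 (it has a credit score above the threshold, it is conditionally approved): it is tagged L.
By R32 (it has a DTI below 40%): it meets criterion E1.
By R17 (it meets criterion E1): it is in state K.
By R23 (it is in state K, it carries flag D1): it has attribute S1.
By R10 (it has attribute S1): it has complete documentation.
By R3 (it has complete documentation, it is in category B): it is in category H.
By R13 (it is in category H): it is for a primary residence.
By R20 (it is for a primary residence, it is tagged L, it is tagged E): it satisfies condition F.

Yes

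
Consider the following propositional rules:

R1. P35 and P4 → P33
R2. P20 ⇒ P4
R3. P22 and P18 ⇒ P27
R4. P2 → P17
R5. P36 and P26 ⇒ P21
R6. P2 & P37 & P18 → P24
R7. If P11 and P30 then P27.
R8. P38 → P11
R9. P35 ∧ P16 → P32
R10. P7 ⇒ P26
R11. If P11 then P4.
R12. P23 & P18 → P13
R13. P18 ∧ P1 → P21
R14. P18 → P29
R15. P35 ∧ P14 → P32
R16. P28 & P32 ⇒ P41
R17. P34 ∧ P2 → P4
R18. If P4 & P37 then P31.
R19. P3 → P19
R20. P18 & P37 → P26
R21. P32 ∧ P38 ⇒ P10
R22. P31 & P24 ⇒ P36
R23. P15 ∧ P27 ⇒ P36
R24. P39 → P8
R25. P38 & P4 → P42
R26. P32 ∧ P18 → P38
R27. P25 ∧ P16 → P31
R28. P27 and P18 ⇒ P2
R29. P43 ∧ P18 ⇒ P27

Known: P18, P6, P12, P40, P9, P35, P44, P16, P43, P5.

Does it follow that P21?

Forward chaining from the given facts derives: P32, P29, P38, P27, P11, P4, P10, P42, P2, P33, P17.
Rules concluding P21: R5 needs P36; R13 needs P1 — none of these are established.

No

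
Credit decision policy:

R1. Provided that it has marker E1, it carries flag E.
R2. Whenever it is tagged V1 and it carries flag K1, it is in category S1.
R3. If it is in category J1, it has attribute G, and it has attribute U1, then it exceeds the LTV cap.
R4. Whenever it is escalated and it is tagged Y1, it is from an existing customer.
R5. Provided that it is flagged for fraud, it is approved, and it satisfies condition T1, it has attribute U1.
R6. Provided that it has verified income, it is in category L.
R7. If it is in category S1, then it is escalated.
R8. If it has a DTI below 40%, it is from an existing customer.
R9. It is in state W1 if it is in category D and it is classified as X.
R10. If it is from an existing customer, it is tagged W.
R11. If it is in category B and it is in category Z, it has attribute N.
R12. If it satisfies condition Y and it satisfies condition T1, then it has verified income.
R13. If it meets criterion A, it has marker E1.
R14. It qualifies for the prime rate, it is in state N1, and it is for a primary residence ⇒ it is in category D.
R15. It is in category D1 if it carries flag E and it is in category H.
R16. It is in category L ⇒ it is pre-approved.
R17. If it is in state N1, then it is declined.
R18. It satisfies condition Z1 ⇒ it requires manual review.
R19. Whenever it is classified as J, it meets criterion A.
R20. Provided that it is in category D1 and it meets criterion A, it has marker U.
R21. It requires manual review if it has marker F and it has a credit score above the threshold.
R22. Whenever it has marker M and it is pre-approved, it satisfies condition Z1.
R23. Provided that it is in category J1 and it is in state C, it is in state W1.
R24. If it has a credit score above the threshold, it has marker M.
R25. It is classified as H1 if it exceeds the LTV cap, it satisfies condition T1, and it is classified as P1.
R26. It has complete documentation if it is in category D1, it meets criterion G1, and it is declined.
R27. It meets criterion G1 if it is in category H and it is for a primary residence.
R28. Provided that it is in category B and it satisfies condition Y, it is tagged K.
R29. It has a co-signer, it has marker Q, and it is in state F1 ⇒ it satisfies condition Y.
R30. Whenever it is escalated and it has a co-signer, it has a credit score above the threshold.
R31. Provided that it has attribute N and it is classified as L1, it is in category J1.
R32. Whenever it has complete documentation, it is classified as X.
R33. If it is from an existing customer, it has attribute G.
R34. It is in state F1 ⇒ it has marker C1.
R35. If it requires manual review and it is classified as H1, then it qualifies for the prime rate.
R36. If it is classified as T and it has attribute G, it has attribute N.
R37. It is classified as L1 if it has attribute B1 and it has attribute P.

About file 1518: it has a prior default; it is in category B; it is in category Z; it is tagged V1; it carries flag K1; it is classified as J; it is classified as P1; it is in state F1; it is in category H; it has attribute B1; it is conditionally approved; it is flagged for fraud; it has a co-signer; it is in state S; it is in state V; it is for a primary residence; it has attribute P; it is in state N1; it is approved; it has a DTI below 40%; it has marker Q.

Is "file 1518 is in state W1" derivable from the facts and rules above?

No

Forward chaining from the given facts derives: is in category S1, is escalated, is from an existing customer, is tagged W, has attribute N, is declined, meets criterion A, meets criterion G1, satisfies condition Y, has a credit score above the threshold, has attribute G, has marker C1, is classified as L1, has marker E1, has marker M, is tagged K, is in category J1, carries flag E, is in category D1, has marker U, has complete documentation, is classified as X.
Rules concluding "it is in state W1": R9 needs "it is in category D"; R23 needs "it is in state C" — none of these are established.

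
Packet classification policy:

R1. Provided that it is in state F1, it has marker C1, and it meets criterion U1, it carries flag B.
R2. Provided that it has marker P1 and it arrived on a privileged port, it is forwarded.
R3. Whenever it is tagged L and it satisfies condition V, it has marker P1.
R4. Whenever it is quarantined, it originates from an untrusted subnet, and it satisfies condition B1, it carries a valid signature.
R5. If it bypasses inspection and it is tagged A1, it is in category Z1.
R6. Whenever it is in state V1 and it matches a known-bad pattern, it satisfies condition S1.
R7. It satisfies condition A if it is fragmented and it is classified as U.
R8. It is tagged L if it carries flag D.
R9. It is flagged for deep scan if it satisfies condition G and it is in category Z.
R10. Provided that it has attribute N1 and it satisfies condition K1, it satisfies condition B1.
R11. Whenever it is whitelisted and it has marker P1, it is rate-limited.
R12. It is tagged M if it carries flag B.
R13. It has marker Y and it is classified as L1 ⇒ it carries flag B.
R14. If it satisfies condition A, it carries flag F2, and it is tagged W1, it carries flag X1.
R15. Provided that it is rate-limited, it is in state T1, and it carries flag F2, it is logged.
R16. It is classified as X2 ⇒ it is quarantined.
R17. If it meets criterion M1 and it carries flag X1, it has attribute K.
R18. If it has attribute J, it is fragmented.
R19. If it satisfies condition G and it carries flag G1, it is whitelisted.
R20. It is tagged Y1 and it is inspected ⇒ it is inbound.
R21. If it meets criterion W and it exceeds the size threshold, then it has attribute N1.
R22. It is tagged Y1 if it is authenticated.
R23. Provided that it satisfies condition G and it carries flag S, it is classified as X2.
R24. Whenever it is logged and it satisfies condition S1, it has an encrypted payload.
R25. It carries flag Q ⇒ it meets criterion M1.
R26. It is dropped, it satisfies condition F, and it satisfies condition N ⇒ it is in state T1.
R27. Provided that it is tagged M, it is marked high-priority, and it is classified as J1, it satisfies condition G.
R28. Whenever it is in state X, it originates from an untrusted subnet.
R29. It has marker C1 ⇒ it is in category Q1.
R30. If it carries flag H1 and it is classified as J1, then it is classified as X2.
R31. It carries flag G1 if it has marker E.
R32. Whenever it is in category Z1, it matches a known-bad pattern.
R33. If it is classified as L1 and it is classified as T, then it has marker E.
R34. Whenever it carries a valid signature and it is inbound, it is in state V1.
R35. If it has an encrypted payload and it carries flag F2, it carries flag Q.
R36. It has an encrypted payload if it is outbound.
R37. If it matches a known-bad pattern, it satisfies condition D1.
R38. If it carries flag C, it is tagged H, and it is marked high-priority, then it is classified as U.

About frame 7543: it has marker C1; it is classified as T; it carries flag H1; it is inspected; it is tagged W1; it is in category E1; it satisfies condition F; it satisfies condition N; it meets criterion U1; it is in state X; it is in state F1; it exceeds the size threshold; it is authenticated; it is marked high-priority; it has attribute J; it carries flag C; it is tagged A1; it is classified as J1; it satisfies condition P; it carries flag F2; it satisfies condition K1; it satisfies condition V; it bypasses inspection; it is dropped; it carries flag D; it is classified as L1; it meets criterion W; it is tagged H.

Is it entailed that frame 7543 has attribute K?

Yes

By R1 (it is in state F1, it has marker C1, it meets criterion U1): it carries flag B.
By R5 (it bypasses inspection, it is tagged A1): it is in category Z1.
By R8 (it carries flag D): it is tagged L.
By R12 (it carries flag B): it is tagged M.
By R18 (it has attribute J): it is fragmented.
By R21 (it meets criterion W, it exceeds the size threshold): it has attribute N1.
By R22 (it is authenticated): it is tagged Y1.
By R26 (it is dropped, it satisfies condition F, it satisfies condition N): it is in state T1.
By R27 (it is tagged M, it is marked high-priority, it is classified as J1): it satisfies condition G.
By R28 (it is in state X): it originates from an untrusted subnet.
By R30 (it carries flag H1, it is classified as J1): it is classified as X2.
By R32 (it is in category Z1): it matches a known-bad pattern.
By R33 (it is classified as L1, it is classified as T): it has marker E.
By R38 (it carries flag C, it is tagged H, it is marked high-priority): it is classified as U.
By R3 (it is tagged L, it satisfies condition V): it has marker P1.
By R7 (it is fragmented, it is classified as U): it satisfies condition A.
By R10 (it has attribute N1, it satisfies condition K1): it satisfies condition B1.
By R14 (it satisfies condition A, it carries flag F2, it is tagged W1): it carries flag X1.
By R16 (it is classified as X2): it is quarantined.
By R20 (it is tagged Y1, it is inspected): it is inbound.
By R31 (it has marker E): it carries flag G1.
By R4 (it is quarantined, it originates from an untrusted subnet, it satisfies condition B1): it carries a valid signature.
By R19 (it satisfies condition G, it carries flag G1): it is whitelisted.
By R34 (it carries a valid signature, it is inbound): it is in state V1.
By R6 (it is in state V1, it matches a known-bad pattern): it satisfies condition S1.
By R11 (it is whitelisted, it has marker P1): it is rate-limited.
By R15 (it is rate-limited, it is in state T1, it carries flag F2): it is logged.
By R24 (it is logged, it satisfies condition S1): it has an encrypted payload.
By R35 (it has an encrypted payload, it carries flag F2): it carries flag Q.
By R25 (it carries flag Q): it meets criterion M1.
By R17 (it meets criterion M1, it carries flag X1): it has attribute K.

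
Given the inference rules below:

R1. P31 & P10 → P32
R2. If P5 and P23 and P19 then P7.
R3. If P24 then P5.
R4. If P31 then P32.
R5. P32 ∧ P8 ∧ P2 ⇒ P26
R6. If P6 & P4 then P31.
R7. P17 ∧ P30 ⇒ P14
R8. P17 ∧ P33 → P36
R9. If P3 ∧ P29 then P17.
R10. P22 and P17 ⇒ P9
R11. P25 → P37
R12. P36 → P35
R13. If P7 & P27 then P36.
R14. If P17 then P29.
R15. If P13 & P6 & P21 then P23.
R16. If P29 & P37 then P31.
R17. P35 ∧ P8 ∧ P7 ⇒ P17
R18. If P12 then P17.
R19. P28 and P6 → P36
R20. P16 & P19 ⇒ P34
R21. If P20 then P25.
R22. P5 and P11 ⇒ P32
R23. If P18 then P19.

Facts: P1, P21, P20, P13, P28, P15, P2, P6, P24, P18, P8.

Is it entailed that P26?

P5  (by R3: P24)
P23  (by R15: P13, P6, P21)
P36  (by R19: P28, P6)
P25  (by R21: P20)
P19  (by R23: P18)
P7  (by R2: P5, P23, P19)
P37  (by R11: P25)
P35  (by R12: P36)
P17  (by R17: P35, P8, P7)
P29  (by R14: P17)
P31  (by R16: P29, P37)
P32  (by R4: P31)
P26  (by R5: P32, P8, P2)

Yes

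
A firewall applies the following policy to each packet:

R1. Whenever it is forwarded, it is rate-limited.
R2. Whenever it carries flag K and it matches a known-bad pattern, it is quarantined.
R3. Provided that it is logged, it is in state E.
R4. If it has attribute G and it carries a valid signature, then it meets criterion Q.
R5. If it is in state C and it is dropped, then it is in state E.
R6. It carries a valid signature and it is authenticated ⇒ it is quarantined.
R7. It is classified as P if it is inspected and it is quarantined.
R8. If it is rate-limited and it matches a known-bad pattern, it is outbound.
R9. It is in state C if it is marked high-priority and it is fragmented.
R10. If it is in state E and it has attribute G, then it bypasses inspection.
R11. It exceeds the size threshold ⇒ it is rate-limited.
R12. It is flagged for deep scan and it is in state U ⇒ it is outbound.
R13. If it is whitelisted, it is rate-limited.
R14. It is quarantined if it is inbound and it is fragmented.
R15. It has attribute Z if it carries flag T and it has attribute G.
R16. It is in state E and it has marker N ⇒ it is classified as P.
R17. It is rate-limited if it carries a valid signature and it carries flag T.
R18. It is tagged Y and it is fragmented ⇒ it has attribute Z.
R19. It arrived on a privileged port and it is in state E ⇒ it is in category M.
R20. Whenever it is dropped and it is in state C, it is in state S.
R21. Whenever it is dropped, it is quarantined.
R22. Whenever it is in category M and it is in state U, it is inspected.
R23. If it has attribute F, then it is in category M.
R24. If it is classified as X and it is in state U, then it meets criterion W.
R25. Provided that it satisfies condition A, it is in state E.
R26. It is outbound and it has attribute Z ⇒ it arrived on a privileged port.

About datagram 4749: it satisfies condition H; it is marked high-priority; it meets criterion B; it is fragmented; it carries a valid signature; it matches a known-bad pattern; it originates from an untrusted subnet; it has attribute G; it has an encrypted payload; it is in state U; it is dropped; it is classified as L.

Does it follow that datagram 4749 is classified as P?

No

Forward chaining from the given facts derives: meets criterion Q, is in state C, is in state S, is quarantined, is in state E, bypasses inspection.
Rules concluding "it is classified as P": R7 needs "it is inspected"; R16 needs "it has marker N" — none of these are established.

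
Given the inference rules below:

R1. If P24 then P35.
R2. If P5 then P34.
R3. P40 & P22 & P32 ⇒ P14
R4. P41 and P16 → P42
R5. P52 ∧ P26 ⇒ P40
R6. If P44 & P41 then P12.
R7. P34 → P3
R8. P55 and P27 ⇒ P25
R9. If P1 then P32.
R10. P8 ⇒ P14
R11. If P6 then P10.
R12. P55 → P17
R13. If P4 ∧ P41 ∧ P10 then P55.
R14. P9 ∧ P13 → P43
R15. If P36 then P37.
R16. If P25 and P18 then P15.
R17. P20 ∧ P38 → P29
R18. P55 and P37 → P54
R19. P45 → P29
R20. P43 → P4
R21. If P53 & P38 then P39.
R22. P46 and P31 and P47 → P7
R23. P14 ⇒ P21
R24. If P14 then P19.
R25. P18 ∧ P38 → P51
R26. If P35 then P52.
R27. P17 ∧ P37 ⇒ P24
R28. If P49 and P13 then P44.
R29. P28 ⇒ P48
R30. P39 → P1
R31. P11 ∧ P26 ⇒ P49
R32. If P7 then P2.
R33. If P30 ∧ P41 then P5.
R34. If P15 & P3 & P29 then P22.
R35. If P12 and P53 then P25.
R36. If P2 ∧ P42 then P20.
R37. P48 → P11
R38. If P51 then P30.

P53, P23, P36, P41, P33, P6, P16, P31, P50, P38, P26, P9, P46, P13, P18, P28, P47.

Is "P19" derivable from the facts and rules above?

Yes

P42  (by R4: P41, P16)
P10  (by R11: P6)
P43  (by R14: P9, P13)
P37  (by R15: P36)
P4  (by R20: P43)
P39  (by R21: P53, P38)
P7  (by R22: P46, P31, P47)
P51  (by R25: P18, P38)
P48  (by R29: P28)
P1  (by R30: P39)
P2  (by R32: P7)
P20  (by R36: P2, P42)
P11  (by R37: P48)
P30  (by R38: P51)
P32  (by R9: P1)
P55  (by R13: P4, P41, P10)
P29  (by R17: P20, P38)
P49  (by R31: P11, P26)
P5  (by R33: P30, P41)
P34  (by R2: P5)
P3  (by R7: P34)
P17  (by R12: P55)
P24  (by R27: P17, P37)
P44  (by R28: P49, P13)
P35  (by R1: P24)
P12  (by R6: P44, P41)
P52  (by R26: P35)
P25  (by R35: P12, P53)
P40  (by R5: P52, P26)
P15  (by R16: P25, P18)
P22  (by R34: P15, P3, P29)
P14  (by R3: P40, P22, P32)
P19  (by R24: P14)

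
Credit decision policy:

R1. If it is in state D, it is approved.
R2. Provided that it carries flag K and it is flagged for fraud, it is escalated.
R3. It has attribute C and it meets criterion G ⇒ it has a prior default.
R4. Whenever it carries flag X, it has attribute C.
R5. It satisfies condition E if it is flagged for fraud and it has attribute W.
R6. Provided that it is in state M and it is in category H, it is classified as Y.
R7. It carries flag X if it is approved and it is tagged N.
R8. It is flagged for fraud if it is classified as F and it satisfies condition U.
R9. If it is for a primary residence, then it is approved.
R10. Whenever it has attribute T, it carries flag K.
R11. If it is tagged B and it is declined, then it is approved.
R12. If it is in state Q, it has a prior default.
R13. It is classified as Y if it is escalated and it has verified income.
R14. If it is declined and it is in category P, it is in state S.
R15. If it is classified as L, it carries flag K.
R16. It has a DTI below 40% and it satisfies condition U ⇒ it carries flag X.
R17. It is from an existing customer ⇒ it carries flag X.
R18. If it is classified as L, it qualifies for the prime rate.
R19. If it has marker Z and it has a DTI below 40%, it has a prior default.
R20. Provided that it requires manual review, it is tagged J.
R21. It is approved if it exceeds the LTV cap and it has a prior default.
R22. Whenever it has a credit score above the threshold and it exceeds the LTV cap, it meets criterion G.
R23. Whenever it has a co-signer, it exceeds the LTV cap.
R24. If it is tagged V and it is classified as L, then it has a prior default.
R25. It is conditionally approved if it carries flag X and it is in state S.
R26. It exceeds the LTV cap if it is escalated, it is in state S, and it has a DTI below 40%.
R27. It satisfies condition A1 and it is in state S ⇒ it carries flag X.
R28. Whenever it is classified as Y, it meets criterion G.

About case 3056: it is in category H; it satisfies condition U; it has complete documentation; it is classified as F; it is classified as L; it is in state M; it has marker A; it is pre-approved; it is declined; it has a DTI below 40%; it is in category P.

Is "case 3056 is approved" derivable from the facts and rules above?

By R6 (it is in state M, it is in category H): it is classified as Y.
By R8 (it is classified as F, it satisfies condition U): it is flagged for fraud.
By R14 (it is declined, it is in category P): it is in state S.
By R15 (it is classified as L): it carries flag K.
By R16 (it has a DTI below 40%, it satisfies condition U): it carries flag X.
By R28 (it is classified as Y): it meets criterion G.
By R2 (it carries flag K, it is flagged for fraud): it is escalated.
By R4 (it carries flag X): it has attribute C.
By R26 (it is escalated, it is in state S, it has a DTI below 40%): it exceeds the LTV cap.
By R3 (it has attribute C, it meets criterion G): it has a prior default.
By R21 (it exceeds the LTV cap, it has a prior default): it is approved.

Yes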